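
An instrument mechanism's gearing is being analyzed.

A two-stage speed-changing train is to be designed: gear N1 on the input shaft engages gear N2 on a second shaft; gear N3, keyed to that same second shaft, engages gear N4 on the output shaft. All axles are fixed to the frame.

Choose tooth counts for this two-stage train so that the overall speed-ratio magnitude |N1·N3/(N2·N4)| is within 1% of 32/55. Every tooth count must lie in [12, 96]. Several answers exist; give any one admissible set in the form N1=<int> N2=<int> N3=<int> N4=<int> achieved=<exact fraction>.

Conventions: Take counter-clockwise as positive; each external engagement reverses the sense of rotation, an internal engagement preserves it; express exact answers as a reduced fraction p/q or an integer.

N1=12 N2=15 N3=16 N4=22 achieved=32/55

2-stage fixed-axis compound train for ratio 32/55
target = 32/55 in lowest terms: an exact hit needs N1·N3 = k·32 and N2·N4 = k·55 for one integer k, every count in [12, 96]; additionally prefer no 1:1 stage (N1 ≠ N2, N3 ≠ N4)
k = 1…5: no 1:1-free in-range split of k·32 and k·55 into factor pairs; take k = 6
k = 6: N1·N3 = 192 = 12·16, N2·N4 = 330 = 15·22
achieved = 12·16/(15·22) = 32/55; |achieved − target| = 0 ≤ 8/1375 ✓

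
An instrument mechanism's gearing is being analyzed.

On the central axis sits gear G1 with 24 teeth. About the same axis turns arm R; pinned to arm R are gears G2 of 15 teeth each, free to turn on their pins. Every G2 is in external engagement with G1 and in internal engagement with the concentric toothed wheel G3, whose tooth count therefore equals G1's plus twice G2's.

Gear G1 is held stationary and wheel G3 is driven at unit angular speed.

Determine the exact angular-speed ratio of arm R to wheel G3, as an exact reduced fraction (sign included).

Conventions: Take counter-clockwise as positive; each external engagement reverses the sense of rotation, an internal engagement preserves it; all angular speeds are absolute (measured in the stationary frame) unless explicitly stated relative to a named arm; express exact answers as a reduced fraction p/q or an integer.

9/13

topology: planetary set — G1 24T / G2 15T / G3 54T, arm = carrier (Willis)
ring teeth: 24 + 2·15 = 54
24(ω_sun−ω_arm) = −54(ω_ring−ω_arm),  ω_sun = 0, ω_ring = 1
24(0−ω_arm) = −54(1−ω_arm)  ⇒  78·ω_arm = 54  ⇒  ω_arm = 9/13
ω_out/ω_in = 9/13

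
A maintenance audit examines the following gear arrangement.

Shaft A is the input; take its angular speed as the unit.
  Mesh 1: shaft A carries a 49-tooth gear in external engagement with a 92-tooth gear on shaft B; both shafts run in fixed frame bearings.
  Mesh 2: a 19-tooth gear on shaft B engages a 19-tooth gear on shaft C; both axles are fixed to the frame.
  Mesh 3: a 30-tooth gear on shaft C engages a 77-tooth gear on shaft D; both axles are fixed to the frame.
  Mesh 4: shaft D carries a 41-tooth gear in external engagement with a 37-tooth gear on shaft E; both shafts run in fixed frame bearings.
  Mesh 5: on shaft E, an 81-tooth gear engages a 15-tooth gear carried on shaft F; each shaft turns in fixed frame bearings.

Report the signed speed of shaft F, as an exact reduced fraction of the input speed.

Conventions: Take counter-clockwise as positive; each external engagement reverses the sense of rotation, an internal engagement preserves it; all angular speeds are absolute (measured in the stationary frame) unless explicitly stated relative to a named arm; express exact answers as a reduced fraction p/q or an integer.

5-mesh fixed-axis compound train (all bearings frame-fixed)
mesh 1 [49T→92T]: |ω|/ω_in = 1×49/92 = 49/92, sense flips to −
mesh 2 [19T→19T]: |ω|/ω_in = (49/92)×19/19 = 49/92, sense flips to +
mesh 3 [30T→77T]: |ω|/ω_in = (49/92)×30/77 = 105/506, sense flips to −
mesh 4 [41T→37T]: |ω|/ω_in = (105/506)×41/37 = 4305/18722, sense flips to +
mesh 5 [81T→15T]: |ω|/ω_in = (4305/18722)×81/15 = 23247/18722, sense flips to −
signed output speed (× input speed) = -23247/18722

-23247/18722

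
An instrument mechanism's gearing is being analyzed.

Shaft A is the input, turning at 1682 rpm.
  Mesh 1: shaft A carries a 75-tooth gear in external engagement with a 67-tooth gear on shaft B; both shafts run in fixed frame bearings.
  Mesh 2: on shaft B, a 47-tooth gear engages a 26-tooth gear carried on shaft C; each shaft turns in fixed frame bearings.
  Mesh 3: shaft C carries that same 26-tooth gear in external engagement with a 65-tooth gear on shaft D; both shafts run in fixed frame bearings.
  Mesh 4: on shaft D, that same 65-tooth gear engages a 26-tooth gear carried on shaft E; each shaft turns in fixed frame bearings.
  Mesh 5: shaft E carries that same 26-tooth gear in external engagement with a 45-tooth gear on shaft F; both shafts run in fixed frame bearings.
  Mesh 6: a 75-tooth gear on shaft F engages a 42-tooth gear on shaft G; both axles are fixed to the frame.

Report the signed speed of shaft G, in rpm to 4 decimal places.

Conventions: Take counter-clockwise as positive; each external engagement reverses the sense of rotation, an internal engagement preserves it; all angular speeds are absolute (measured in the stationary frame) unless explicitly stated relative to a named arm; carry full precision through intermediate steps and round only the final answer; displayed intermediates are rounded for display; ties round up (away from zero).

topology: fixed-axis compound train — 6 meshes, A→G
mesh 1 [75T→67T]: ω = 1682.0000×75/67 = 1882.8358 rpm, sense flips to −
mesh 2 [47T→26T]: ω = 1882.8358×47/26 = 3403.5878 rpm, sense flips to +
mesh 3 [26T→65T]: ω = 3403.5878×26/65 = 1361.4351 rpm, sense flips to −
mesh 4 [65T→26T]: ω = 1361.4351×65/26 = 3403.5878 rpm, sense flips to +
mesh 5 [26T→45T]: ω = 3403.5878×26/45 = 1966.5174 rpm, sense flips to −
mesh 6 [75T→42T]: ω = 1966.5174×75/42 = 3511.6382 rpm, sense flips to +
signed output speed = +3511.6382 rpm

+3511.6382 rpm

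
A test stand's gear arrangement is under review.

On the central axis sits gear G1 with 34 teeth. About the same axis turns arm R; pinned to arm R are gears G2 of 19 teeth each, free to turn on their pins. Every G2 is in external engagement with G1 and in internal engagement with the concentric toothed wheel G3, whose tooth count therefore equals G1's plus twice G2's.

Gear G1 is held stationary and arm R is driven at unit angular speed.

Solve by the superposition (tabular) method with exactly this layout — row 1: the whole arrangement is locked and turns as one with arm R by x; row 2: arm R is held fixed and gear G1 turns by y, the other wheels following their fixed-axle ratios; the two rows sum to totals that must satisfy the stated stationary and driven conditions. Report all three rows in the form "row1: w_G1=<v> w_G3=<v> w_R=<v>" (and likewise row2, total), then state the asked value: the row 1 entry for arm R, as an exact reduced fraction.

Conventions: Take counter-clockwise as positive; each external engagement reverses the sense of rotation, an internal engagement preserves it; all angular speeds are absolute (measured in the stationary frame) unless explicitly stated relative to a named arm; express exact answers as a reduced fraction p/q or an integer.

planetary set (34T centre, 19T on arm, 72T internal) — Willis relation
row 1 (train locked, turned with arm): all members turn x
row 2 — arm fixed, fixed-axis ratios: sun y, ring −(34/72)·y, arm 0
boundary: total ω_sun = x + y = 0 and total ω_arm = x = 1  ⇒  y = -1, x = 1
row 2 ring = −(34/72)·(-1) = 17/36
totals (row 1 + row 2): sun 1 + (-1) = 0, ring 1 + 17/36 = 53/36, arm 1 + 0 = 1
asked cell (row1, arm) = 1

row1: w_G1=1 w_G3=1 w_R=1
row2: w_G1=-1 w_G3=17/36 w_R=0
total: w_G1=0 w_G3=53/36 w_R=1
asked value: 1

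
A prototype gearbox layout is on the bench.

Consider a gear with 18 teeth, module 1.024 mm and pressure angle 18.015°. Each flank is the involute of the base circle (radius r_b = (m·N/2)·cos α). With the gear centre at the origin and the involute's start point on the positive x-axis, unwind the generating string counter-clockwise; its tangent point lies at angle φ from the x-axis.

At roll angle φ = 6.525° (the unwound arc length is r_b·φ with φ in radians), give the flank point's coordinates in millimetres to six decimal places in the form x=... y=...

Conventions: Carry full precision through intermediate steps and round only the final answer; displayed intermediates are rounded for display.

single-mesh involute tooth geometry (18T wheel at module 1.024)
pitch radius r_p = m·N/2 = 1.024·18/2 = 9.216000
base radius r_b = r_p·cos α = 9.216000·cos 18.015° = 8.764191
roll angle φ = 6.525° = 0.11388273 rad
x = r_b·(cos φ + φ·sin φ) = 8.820839
y = r_b·(sin φ − φ·cos φ) = 0.004309

x=8.820839 y=0.004309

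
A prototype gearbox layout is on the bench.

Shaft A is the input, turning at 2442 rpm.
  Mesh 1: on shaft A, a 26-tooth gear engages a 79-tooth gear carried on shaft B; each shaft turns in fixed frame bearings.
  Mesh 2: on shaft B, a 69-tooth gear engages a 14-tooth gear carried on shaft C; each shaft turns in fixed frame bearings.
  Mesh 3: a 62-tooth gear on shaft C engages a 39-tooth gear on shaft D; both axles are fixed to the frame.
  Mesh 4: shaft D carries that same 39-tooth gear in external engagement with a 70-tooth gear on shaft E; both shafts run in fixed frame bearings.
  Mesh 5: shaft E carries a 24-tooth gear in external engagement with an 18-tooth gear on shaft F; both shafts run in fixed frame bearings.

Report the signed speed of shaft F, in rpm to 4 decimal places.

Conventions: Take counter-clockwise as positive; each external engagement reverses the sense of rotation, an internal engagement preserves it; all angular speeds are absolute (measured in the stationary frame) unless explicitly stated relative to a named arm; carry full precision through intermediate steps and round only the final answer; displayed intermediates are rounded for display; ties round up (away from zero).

-4677.8399 rpm

topology: fixed-axis compound train — 5 meshes, A→F
mesh 1 [26T→79T]: ω = 2442.0000×26/79 = 803.6962 rpm, sense flips to −
mesh 2 [69T→14T]: ω = 803.6962×69/14 = 3961.0741 rpm, sense flips to +
mesh 3 [62T→39T]: ω = 3961.0741×62/39 = 6297.0922 rpm, sense flips to −
mesh 4 [39T→70T]: ω = 6297.0922×39/70 = 3508.3800 rpm, sense flips to +
mesh 5 [24T→18T]: ω = 3508.3800×24/18 = 4677.8399 rpm, sense flips to −
signed output speed = -4677.8399 rpm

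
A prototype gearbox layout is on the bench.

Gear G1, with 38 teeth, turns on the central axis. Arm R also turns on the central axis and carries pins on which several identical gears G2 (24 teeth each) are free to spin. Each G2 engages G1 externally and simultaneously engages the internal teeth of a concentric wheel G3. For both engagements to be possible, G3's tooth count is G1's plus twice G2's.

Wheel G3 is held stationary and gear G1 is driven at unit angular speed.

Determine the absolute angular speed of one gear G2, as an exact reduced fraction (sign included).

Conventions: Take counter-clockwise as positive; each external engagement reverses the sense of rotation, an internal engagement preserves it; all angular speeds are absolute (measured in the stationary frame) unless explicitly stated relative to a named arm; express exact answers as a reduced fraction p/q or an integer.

-19/24

class = planetary set [G3 = 38+2·24 = 86; Willis about the carrier]
ring teeth: 38 + 2·24 = 86
38(ω_sun−ω_arm) = −86(ω_ring−ω_arm),  ω_ring = 0, ω_sun = 1
38(1−ω_arm) = −86(0−ω_arm)  ⇒  124·ω_arm = 38  ⇒  ω_arm = 19/62
sun–planet mesh: 38·(1−19/62) = −24·(ω_p−ω_arm)  ⇒  ω_p−ω_arm = -817/744
ω_p = 19/62 − 817/744 = -19/24
exact speed ratio = -19/24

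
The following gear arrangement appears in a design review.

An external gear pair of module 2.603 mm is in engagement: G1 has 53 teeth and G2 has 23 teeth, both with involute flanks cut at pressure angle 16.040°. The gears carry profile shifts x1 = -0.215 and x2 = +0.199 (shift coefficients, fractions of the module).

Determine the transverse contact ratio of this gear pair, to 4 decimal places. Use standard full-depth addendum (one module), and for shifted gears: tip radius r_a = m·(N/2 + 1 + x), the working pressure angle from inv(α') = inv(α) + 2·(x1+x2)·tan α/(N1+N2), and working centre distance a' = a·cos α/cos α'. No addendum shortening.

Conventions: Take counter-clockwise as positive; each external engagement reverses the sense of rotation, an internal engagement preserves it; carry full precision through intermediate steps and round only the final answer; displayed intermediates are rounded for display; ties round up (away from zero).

recognized (one external pair, fixed centres): single-mesh tooth geometry, m = 2.603, N1 = 53, N2 = 23
base radii: r_b1 = 66.294061, r_b2 = 28.769121
tip radii: r_a1 = 71.022855, r_a2 = 33.055497
inv(α') = inv(16.040°) + 2·(-0.215+0.199)·tan α/(53+23) = 0.00742921  ⇒  α' = 15.95562°
a' = a·cos α / cos α' = 98.9140·cos 16.040°/cos 15.95562° = 98.872245
action lengths: √(r_a1²−r_b1²) = 25.482217, √(r_a2²−r_b2²) = 16.278930
base pitch p_b = π·m·cos α = 7.859205
CR = (25.482217 + 16.278930 − 98.872245·sin 15.95562°)/7.859205 = 1.855389
contact ratio ≈ 1.8554

1.8554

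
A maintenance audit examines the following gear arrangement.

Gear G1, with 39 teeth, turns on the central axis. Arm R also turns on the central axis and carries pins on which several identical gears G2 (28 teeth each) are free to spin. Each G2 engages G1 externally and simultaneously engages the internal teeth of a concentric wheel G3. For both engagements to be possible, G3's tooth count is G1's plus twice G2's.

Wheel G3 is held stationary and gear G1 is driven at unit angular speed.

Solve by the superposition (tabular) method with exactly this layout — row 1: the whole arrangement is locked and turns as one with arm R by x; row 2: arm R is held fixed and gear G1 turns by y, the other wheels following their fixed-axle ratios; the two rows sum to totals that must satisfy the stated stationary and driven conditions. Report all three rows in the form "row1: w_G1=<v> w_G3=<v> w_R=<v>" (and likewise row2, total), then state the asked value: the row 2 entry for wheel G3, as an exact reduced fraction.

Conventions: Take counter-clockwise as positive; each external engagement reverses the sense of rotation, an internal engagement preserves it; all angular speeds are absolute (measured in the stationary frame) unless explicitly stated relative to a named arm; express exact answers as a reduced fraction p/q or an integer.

recognized (axles ride arm R): planetary set, 39/28/95 teeth
row 1 — lock + rotate with arm: ω_sun = ω_ring = ω_arm = x
row 2 (arm held, sun turns y): ω_ring = −(39/95)·y, ω_arm = 0
boundary: total ω_ring = x − (39/95)·y = 0 and total ω_sun = x + y = 1  ⇒  y = 95/134, x = 39/134
row 2 ring = −(39/95)·95/134 = -39/134
totals (row 1 + row 2): sun 39/134 + 95/134 = 1, ring 39/134 + (-39/134) = 0, arm 39/134 + 0 = 39/134
asked cell (row2, ring) = -39/134

row1: w_G1=39/134 w_G3=39/134 w_R=39/134
row2: w_G1=95/134 w_G3=-39/134 w_R=0
total: w_G1=1 w_G3=0 w_R=39/134
asked value: -39/134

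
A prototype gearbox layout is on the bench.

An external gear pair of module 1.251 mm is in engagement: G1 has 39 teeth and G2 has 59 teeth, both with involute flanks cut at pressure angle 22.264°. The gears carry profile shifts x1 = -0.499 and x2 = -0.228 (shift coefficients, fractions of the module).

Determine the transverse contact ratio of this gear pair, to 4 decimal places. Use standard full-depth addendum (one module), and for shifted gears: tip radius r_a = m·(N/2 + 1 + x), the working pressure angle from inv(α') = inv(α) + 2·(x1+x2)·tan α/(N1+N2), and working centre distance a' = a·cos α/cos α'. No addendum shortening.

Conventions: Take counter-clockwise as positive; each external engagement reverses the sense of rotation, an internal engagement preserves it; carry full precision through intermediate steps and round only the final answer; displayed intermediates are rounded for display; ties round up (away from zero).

1.8097

topology: single-mesh involute geometry — m = 1.251, 39T/59T pair
base radii: r_b1 = 22.575840, r_b2 = 34.153194
tip radii: r_a1 = 25.021251, r_a2 = 37.870272
inv(α') = inv(22.264°) + 2·(-0.499-0.228)·tan α/(39+59) = 0.01474187  ⇒  α' = 19.92944°
a' = a·cos α / cos α' = 61.2990·cos 22.264°/cos 19.92944° = 60.342776
action lengths: √(r_a1²−r_b1²) = 10.788626, √(r_a2²−r_b2²) = 16.362055
base pitch p_b = π·m·cos α = 3.637133
CR = (10.788626 + 16.362055 − 60.342776·sin 19.92944°)/3.637133 = 1.809689
contact ratio ≈ 1.8097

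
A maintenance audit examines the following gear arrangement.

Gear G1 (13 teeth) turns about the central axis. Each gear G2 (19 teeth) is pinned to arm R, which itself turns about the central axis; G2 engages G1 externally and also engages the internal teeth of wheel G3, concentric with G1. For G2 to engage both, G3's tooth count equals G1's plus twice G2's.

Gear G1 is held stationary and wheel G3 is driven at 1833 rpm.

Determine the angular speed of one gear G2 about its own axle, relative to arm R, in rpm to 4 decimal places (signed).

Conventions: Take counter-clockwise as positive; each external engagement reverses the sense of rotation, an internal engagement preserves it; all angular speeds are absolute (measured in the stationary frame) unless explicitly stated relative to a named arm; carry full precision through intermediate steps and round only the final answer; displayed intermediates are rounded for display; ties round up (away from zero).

+999.4071 rpm

planetary set (13T centre, 19T on arm, 51T internal) — Willis relation
normalise by the input: solve with ω_ring = 1, then scale by 1833 rpm
ring teeth: 13 + 2·19 = 51
13(ω_sun−ω_arm) = −51(ω_ring−ω_arm),  ω_sun = 0, ω_ring = 1
13(0−ω_arm) = −51(1−ω_arm)  ⇒  64·ω_arm = 51  ⇒  ω_arm = 51/64
sun–planet mesh: 13·(0−51/64) = −19·(ω_p−ω_arm)  ⇒  ω_p−ω_arm = 663/1216
scale: ω_p−ω_arm = 663/1216 × 1833 rpm = +999.4071 rpm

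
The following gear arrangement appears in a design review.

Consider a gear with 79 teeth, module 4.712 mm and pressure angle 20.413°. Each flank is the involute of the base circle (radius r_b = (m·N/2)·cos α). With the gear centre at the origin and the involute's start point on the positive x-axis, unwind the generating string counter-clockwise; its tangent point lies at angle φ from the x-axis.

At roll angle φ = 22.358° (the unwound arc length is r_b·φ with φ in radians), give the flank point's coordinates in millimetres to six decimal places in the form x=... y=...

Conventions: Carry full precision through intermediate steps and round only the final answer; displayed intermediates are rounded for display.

x=187.215505 y=3.402657

class = single-mesh tooth geometry [base-circle involute, m = 4.712, 79T]
pitch radius r_p = m·N/2 = 4.712·79/2 = 186.124000
base radius r_b = r_p·cos α = 186.124000·cos 20.413° = 174.435948
roll angle φ = 22.358° = 0.39022071 rad
x = r_b·(cos φ + φ·sin φ) = 187.215505
y = r_b·(sin φ − φ·cos φ) = 3.402657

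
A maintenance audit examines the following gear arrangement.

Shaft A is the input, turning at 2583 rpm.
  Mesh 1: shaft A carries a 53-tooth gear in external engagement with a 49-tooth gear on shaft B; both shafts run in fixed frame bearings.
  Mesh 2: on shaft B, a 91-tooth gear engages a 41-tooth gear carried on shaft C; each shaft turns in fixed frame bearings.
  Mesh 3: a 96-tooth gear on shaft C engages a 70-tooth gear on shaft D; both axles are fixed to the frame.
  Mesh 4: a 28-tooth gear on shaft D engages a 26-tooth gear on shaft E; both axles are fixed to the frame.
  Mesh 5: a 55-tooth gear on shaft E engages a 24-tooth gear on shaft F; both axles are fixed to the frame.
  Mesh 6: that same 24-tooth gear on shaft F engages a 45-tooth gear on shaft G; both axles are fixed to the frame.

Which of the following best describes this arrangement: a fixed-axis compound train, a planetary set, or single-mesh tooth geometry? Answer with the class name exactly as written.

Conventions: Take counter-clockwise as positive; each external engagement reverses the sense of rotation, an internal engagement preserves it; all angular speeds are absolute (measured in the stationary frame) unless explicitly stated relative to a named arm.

class = fixed-axis compound train [6 meshes; 6 ratios multiply, 6 sense flips]
classification: fixed-axis compound train

fixed-axis compound train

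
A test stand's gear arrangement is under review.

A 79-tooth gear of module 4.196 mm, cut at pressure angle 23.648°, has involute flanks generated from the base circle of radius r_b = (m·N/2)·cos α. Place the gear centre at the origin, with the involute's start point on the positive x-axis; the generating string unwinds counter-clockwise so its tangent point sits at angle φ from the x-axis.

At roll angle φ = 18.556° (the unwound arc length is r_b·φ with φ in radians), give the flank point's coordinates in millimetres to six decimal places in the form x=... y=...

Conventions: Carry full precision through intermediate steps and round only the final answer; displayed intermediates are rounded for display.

x=159.578801 y=1.701151

recognized (one wheel, involute flank): single-mesh tooth geometry, m = 4.196, N = 79
pitch radius r_p = m·N/2 = 4.196·79/2 = 165.742000
base radius r_b = r_p·cos α = 165.742000·cos 23.648° = 151.824149
roll angle φ = 18.556° = 0.32386330 rad
x = r_b·(cos φ + φ·sin φ) = 159.578801
y = r_b·(sin φ − φ·cos φ) = 1.701151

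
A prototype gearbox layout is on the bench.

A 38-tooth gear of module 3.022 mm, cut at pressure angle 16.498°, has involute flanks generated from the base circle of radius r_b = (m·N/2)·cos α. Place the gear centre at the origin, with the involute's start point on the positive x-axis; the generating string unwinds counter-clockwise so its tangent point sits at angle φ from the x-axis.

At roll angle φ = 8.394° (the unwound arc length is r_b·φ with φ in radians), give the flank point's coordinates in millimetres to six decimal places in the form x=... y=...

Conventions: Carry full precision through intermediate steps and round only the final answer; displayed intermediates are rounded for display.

class = single-mesh tooth geometry [base-circle involute, m = 3.022, 38T]
pitch radius r_p = m·N/2 = 3.022·38/2 = 57.418000
base radius r_b = r_p·cos α = 57.418000·cos 16.498° = 55.054081
roll angle φ = 8.394° = 0.14650294 rad
x = r_b·(cos φ + φ·sin φ) = 55.641730
y = r_b·(sin φ − φ·cos φ) = 0.057580

x=55.641730 y=0.057580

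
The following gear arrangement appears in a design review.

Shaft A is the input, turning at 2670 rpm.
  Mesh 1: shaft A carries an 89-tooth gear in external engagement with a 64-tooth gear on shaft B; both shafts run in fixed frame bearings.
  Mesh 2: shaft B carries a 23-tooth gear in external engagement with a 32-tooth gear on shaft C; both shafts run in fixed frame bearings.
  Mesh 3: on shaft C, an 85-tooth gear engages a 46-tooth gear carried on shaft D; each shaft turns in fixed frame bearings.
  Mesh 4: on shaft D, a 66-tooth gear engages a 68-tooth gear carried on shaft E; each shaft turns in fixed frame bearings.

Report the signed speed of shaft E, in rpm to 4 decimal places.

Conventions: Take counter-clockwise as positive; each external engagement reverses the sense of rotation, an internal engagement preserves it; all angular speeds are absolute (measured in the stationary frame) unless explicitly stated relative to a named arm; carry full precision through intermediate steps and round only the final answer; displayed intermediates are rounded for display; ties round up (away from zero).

topology: fixed-axis compound train — 4 meshes, A→E
mesh 1 [89T→64T]: ω = 2670.0000×89/64 = 3712.9688 rpm, sense flips to −
mesh 2 [23T→32T]: ω = 3712.9688×23/32 = 2668.6963 rpm, sense flips to +
mesh 3 [85T→46T]: ω = 2668.6963×85/46 = 4931.2866 rpm, sense flips to −
mesh 4 [66T→68T]: ω = 4931.2866×66/68 = 4786.2488 rpm, sense flips to +
signed output speed = +4786.2488 rpm

+4786.2488 rpm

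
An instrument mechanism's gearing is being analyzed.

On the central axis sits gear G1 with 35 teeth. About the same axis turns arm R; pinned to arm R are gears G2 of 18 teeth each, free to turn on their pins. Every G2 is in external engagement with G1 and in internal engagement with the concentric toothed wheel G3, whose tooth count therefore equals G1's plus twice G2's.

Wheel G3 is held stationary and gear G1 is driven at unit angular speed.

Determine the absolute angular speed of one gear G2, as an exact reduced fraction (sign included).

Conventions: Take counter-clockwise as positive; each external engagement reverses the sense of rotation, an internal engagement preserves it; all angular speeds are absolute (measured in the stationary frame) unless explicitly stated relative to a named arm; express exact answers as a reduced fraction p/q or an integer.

recognized (axles ride arm R): planetary set, 35/18/71 teeth
ring teeth: 35 + 2·18 = 71
35(ω_sun−ω_arm) = −71(ω_ring−ω_arm),  ω_ring = 0, ω_sun = 1
35(1−ω_arm) = −71(0−ω_arm)  ⇒  106·ω_arm = 35  ⇒  ω_arm = 35/106
sun–planet mesh: 35·(1−35/106) = −18·(ω_p−ω_arm)  ⇒  ω_p−ω_arm = -2485/1908
ω_p = 35/106 − 2485/1908 = -35/36
exact speed ratio = -35/36

-35/36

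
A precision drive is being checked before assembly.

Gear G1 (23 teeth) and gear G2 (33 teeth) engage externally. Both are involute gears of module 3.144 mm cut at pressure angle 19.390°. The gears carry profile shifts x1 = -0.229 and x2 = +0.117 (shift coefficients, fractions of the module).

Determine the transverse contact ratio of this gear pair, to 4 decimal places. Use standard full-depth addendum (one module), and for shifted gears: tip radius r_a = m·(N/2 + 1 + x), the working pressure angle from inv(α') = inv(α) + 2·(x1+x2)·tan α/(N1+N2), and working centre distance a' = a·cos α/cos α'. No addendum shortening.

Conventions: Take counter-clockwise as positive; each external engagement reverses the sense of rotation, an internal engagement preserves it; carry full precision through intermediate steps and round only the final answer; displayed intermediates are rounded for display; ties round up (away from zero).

recognized (one external pair, fixed centres): single-mesh tooth geometry, m = 3.144, N1 = 23, N2 = 33
base radii: r_b1 = 34.105254, r_b2 = 48.933625
tip radii: r_a1 = 38.580024, r_a2 = 55.387848
inv(α') = inv(19.390°) + 2·(-0.229+0.117)·tan α/(23+33) = 0.01213225  ⇒  α' = 18.71374°
a' = a·cos α / cos α' = 88.0320·cos 19.390°/cos 18.71374° = 87.673902
action lengths: √(r_a1²−r_b1²) = 18.034686, √(r_a2²−r_b2²) = 25.948295
base pitch p_b = π·m·cos α = 9.316940
CR = (18.034686 + 25.948295 − 87.673902·sin 18.71374°)/9.316940 = 1.701597
contact ratio ≈ 1.7016

1.7016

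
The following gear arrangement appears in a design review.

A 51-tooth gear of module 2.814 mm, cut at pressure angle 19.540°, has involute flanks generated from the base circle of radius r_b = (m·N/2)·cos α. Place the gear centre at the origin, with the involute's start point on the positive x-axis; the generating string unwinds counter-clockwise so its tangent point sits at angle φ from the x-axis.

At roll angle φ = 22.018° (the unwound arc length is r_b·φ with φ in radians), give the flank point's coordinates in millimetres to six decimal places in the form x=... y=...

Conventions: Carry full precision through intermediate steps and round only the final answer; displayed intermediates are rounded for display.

topology: single-mesh involute geometry — m = 2.814, N = 51
pitch radius r_p = m·N/2 = 2.814·51/2 = 71.757000
base radius r_b = r_p·cos α = 71.757000·cos 19.540° = 67.624387
roll angle φ = 22.018° = 0.38428659 rad
x = r_b·(cos φ + φ·sin φ) = 72.434803
y = r_b·(sin φ − φ·cos φ) = 1.260436

x=72.434803 y=1.260436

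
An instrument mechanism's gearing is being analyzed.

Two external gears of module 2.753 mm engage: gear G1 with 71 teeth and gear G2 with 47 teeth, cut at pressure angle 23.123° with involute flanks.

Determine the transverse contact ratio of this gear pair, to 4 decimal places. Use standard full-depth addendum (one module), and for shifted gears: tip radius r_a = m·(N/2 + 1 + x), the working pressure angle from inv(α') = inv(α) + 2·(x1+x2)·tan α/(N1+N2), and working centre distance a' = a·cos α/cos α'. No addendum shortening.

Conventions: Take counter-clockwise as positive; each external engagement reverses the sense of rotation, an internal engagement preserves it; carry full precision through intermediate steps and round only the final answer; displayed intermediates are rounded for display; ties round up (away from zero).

recognized (one external pair, fixed centres): single-mesh tooth geometry, m = 2.753, N1 = 71, N2 = 47
base radii: r_b1 = 89.880135, r_b2 = 59.498118
tip radii: r_a1 = 100.484500, r_a2 = 67.448500
no profile shift: α' = α, a' = a
action lengths: √(r_a1²−r_b1²) = 44.929901, √(r_a2²−r_b2²) = 31.769075
base pitch p_b = π·m·cos α = 7.953994
CR = (44.929901 + 31.769075 − 162.427000·sin 23.12300°)/7.953994 = 1.623444
contact ratio ≈ 1.6234

1.6234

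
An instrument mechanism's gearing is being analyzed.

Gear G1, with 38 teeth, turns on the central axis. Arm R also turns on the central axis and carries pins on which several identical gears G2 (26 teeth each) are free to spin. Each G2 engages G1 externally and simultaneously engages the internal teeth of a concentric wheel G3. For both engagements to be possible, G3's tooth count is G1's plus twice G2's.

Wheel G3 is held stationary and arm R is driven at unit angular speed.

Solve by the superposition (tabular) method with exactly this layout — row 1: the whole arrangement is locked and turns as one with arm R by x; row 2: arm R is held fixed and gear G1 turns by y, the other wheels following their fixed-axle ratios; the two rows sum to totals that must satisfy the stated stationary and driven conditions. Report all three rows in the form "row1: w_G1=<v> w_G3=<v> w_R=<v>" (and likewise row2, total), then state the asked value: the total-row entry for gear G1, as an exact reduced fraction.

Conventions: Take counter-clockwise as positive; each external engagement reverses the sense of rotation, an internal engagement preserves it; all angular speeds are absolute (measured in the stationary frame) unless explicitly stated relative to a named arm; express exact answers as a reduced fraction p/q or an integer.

row1: w_G1=1 w_G3=1 w_R=1
row2: w_G1=45/19 w_G3=-1 w_R=0
total: w_G1=64/19 w_G3=0 w_R=1
asked value: 64/19

recognized (axles ride arm R): planetary set, 38/26/90 teeth
superposition row 1 [locked train]: every member turns x
row 2: sun turns y, ring = −(38/90)·y, arm 0
boundary: total ω_ring = x − (38/90)·y = 0 and total ω_arm = x = 1  ⇒  y = 45/19, x = 1
row 2 ring = −(38/90)·45/19 = -1
totals (row 1 + row 2): sun 1 + 45/19 = 64/19, ring 1 + (-1) = 0, arm 1 + 0 = 1
asked cell (total, sun) = 64/19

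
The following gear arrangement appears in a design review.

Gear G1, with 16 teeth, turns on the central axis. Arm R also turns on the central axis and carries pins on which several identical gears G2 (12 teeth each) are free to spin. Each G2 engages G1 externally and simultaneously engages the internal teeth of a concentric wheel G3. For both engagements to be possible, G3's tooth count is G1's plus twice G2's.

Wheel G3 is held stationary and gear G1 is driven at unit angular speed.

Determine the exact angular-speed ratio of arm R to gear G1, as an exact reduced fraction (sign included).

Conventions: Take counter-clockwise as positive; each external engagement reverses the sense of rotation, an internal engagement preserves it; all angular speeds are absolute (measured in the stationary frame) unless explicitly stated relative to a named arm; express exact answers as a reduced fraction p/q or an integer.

class = planetary set [G3 = 16+2·12 = 40; Willis about the carrier]
ring teeth: 16 + 2·12 = 40
16(ω_sun−ω_arm) = −40(ω_ring−ω_arm),  ω_ring = 0, ω_sun = 1
16(1−ω_arm) = −40(0−ω_arm)  ⇒  56·ω_arm = 16  ⇒  ω_arm = 2/7
ω_out/ω_in = 2/7

2/7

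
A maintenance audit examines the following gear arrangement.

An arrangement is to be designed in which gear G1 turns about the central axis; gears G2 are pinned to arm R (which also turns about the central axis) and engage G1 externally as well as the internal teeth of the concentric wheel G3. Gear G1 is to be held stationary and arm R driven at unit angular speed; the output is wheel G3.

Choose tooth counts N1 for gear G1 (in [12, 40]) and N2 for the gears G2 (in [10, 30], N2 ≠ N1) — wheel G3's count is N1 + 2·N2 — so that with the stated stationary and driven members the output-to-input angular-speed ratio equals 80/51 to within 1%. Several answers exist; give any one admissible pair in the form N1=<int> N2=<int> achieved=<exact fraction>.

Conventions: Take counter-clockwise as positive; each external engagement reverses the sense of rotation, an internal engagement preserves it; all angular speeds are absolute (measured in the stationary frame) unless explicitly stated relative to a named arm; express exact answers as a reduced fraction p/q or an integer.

N1=29 N2=11 achieved=80/51

class = planetary set [ratio 80/51 wanted; Willis about the carrier]
Willis with ω_sun = 0: ω_ring/ω_arm = (N1+N3)/N3; set equal to 80/51  ⇒  N3/N1 = 1/(80/51 − 1) = 51/29
N3 = N1 + 2·N2  ⇒  N2/N1 = (N3/N1 − 1)/2 = (51/29 − 1)/2 = 11/29
smallest multiple with N1 ≥ 12 and N2 ≥ 10: k = 1  ⇒  N1 = 1·29 = 29, N2 = 1·11 = 11 (N1 ≤ 40, N2 ≤ 30, N2 ≠ N1 ✓), N3 = 29 + 2·11 = 51
check: (N1+N3)/N3 with N1 = 29, N3 = 51 gives 80/51; |achieved − target| = 0 ≤ 4/255 ✓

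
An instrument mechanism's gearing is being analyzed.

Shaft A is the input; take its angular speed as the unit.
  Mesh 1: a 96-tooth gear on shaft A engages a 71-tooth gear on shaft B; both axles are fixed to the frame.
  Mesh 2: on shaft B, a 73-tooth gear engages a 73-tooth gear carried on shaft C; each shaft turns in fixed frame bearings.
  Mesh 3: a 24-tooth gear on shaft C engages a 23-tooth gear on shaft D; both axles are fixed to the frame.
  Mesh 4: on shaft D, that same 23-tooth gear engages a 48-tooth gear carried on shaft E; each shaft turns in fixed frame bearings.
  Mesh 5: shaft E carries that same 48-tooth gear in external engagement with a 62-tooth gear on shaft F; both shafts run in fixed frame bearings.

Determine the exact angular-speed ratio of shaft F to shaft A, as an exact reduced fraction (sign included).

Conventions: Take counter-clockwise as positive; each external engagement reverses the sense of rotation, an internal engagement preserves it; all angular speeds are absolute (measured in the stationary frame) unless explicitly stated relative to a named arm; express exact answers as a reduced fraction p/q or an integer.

class = fixed-axis compound train [5 meshes; 5 ratios multiply, 5 sense flips]
mesh 1 [96T→71T]: running ratio 96/71, sense −
mesh 2 [73T→73T]: running ratio 96/71, sense +
mesh 3 [24T→23T]: running ratio 2304/1633, sense −
mesh 4 [23T→48T]: running ratio 48/71, sense +
mesh 5 [48T→62T]: running ratio 1152/2201, sense −
ω_out/ω_in = -1152/2201

-1152/2201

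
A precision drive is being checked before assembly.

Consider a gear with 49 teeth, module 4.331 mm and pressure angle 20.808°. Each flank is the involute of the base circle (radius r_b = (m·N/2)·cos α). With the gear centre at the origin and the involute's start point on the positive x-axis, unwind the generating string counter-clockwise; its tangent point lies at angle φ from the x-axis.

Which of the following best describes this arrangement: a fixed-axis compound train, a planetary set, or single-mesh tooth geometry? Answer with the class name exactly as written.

single-mesh tooth geometry

recognized (one wheel, involute flank): single-mesh tooth geometry, m = 4.331, N = 49
classification: single-mesh tooth geometry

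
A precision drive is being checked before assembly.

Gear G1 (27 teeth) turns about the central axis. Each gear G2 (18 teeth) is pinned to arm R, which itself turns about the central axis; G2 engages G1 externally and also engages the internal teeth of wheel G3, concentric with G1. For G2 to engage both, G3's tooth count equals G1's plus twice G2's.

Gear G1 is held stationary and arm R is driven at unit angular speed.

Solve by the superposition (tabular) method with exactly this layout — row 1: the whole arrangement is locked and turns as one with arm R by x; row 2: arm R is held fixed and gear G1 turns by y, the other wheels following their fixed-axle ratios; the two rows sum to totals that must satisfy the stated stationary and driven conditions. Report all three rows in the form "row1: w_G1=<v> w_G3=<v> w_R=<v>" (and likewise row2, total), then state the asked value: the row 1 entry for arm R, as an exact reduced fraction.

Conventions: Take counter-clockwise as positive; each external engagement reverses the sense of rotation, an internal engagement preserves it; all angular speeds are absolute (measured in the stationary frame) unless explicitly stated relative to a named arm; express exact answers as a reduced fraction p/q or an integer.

recognized (axles ride arm R): planetary set, 27/18/63 teeth
superposition row 1 [locked train]: every member turns x
superposition row 2 [arm held]: sun y, ring −(27/63)·y, arm 0
boundary: total ω_sun = x + y = 0 and total ω_arm = x = 1  ⇒  y = -1, x = 1
row 2 ring = −(27/63)·(-1) = 3/7
totals (row 1 + row 2): sun 1 + (-1) = 0, ring 1 + 3/7 = 10/7, arm 1 + 0 = 1
asked cell (row1, arm) = 1

row1: w_G1=1 w_G3=1 w_R=1
row2: w_G1=-1 w_G3=3/7 w_R=0
total: w_G1=0 w_G3=10/7 w_R=1
asked value: 1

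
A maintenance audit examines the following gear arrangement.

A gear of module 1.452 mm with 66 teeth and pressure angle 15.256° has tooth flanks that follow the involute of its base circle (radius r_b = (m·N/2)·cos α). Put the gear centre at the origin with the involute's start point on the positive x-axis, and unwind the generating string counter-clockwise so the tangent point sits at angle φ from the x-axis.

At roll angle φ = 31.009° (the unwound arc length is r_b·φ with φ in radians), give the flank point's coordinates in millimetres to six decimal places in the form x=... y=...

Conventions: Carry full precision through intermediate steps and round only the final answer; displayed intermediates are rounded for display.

x=52.509856 y=2.371916

recognized (one wheel, involute flank): single-mesh tooth geometry, m = 1.452, N = 66
pitch radius r_p = m·N/2 = 1.452·66/2 = 47.916000
base radius r_b = r_p·cos α = 47.916000·cos 15.256° = 46.227429
roll angle φ = 31.009° = 0.54120915 rad
x = r_b·(cos φ + φ·sin φ) = 52.509856
y = r_b·(sin φ − φ·cos φ) = 2.371916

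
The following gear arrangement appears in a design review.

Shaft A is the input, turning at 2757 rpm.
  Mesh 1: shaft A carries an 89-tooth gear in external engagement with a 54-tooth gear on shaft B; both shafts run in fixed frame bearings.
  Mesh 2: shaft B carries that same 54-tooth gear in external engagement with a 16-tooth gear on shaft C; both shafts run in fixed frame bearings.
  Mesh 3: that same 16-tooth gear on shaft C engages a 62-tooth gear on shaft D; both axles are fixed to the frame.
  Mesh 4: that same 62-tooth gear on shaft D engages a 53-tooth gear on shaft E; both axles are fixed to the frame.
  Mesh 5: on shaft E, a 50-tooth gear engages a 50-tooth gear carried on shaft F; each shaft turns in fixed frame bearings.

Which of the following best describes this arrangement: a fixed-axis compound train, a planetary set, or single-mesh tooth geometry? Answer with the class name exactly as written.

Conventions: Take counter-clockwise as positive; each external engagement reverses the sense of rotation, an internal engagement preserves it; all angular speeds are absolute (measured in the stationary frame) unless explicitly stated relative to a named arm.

fixed-axis compound train

class = fixed-axis compound train [5 meshes; 5 ratios multiply, 5 sense flips]
classification: fixed-axis compound train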